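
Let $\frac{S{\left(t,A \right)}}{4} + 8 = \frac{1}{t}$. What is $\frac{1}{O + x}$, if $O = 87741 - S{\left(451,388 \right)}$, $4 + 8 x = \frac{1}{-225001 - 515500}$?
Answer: $\frac{65164088}{5719614336017} \approx 1.1393 \cdot 10^{-5}$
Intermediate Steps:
$x = - \frac{2962005}{5924008}$ ($x = - \frac{1}{2} + \frac{1}{8 \left(-225001 - 515500\right)} = - \frac{1}{2} + \frac{1}{8 \left(-740501\right)} = - \frac{1}{2} + \frac{1}{8} \left(- \frac{1}{740501}\right) = - \frac{1}{2} - \frac{1}{5924008} = - \frac{2962005}{5924008} \approx -0.5$)
$S{\left(t,A \right)} = -32 + \frac{4}{t}$
$O = \frac{39585619}{451}$ ($O = 87741 - \left(-32 + \frac{4}{451}\right) = 87741 - - \frac{14428}{451} = 87741 + \frac{14428}{451} = \frac{39585619}{451} \approx 87773.0$)
$\frac{1}{O + x} = \frac{1}{\frac{39585619}{451} - \frac{2962005}{5924008}} = \frac{1}{\frac{5719614336017}{65164088}} = \frac{65164088}{5719614336017}$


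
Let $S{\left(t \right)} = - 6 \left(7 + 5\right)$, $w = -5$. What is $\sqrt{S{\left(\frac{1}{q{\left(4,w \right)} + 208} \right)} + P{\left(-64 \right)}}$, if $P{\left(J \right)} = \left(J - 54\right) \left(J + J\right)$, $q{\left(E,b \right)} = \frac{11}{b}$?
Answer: $2 \sqrt{3758} \approx 122.61$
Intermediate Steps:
$P{\left(J \right)} = 2 J \left(-54 + J\right)$ ($P{\left(J \right)} = \left(-54 + J\right) 2 J = 2 J \left(-54 + J\right)$)
$S{\left(t \right)} = -72$ ($S{\left(t \right)} = \left(-6\right) 12 = -72$)
$\sqrt{S{\left(\frac{1}{q{\left(4,w \right)} + 208} \right)} + P{\left(-64 \right)}} = \sqrt{-72 + 2 \left(-64\right) \left(-54 - 64\right)} = \sqrt{-72 + 2 \left(-64\right) \left(-118\right)} = \sqrt{-72 + 15104} = \sqrt{15032} = 2 \sqrt{3758}$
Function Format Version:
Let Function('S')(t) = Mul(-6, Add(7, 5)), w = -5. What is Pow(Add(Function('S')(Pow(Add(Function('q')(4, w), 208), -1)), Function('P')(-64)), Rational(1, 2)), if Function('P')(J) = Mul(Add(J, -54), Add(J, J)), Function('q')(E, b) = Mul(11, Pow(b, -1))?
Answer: Mul(2, Pow(3758, Rational(1, 2))) ≈ 122.61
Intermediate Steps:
Function('P')(J) = Mul(2, J, Add(-54, J)) (Function('P')(J) = Mul(Add(-54, J), Mul(2, J)) = Mul(2, J, Add(-54, J)))
Function('S')(t) = -72 (Function('S')(t) = Mul(-6, 12) = -72)
Pow(Add(Function('S')(Pow(Add(Function('q')(4, w), 208), -1)), Function('P')(-64)), Rational(1, 2)) = Pow(Add(-72, Mul(2, -64, Add(-54, -64))), Rational(1, 2)) = Pow(Add(-72, Mul(2, -64, -118)), Rational(1, 2)) = Pow(Add(-72, 15104), Rational(1, 2)) = Pow(15032, Rational(1, 2)) = Mul(2, Pow(3758, Rational(1, 2)))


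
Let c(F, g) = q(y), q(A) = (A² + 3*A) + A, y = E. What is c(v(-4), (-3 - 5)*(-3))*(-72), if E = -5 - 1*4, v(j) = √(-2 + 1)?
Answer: -3240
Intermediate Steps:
v(j) = I (v(j) = √(-1) = I)
E = -9 (E = -5 - 4 = -9)
y = -9
q(A) = A² + 4*A
c(F, g) = 45 (c(F, g) = -9*(4 - 9) = -9*(-5) = 45)
c(v(-4), (-3 - 5)*(-3))*(-72) = 45*(-72) = -3240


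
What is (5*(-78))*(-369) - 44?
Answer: 143866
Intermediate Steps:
(5*(-78))*(-369) - 44 = -390*(-369) - 44 = 143910 - 44 = 143866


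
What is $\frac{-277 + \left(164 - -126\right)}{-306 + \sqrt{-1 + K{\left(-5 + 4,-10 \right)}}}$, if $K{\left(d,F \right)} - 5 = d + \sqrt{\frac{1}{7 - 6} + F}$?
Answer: $\frac{13}{-306 + \sqrt{3} \sqrt{1 + i}} \approx -0.042749 - 0.00011081 i$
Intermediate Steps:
$K{\left(d,F \right)} = 5 + d + \sqrt{1 + F}$ ($K{\left(d,F \right)} = 5 + \left(d + \sqrt{\frac{1}{7 - 6} + F}\right) = 5 + \left(d + \sqrt{1^{-1} + F}\right) = 5 + \left(d + \sqrt{1 + F}\right) = 5 + d + \sqrt{1 + F}$)
$\frac{-277 + \left(164 - -126\right)}{-306 + \sqrt{-1 + K{\left(-5 + 4,-10 \right)}}} = \frac{-277 + \left(164 - -126\right)}{-306 + \sqrt{-1 + \left(5 + \left(-5 + 4\right) + \sqrt{1 - 10}\right)}} = \frac{-277 + \left(164 + 126\right)}{-306 + \sqrt{-1 + \left(5 - 1 + \sqrt{-9}\right)}} = \frac{-277 + 290}{-306 + \sqrt{-1 + \left(5 - 1 + 3 i\right)}} = \frac{13}{-306 + \sqrt{-1 + \left(4 + 3 i\right)}} = \frac{13}{-306 + \sqrt{3 + 3 i}}$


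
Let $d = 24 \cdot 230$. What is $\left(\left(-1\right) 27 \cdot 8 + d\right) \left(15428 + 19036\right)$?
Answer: $182797056$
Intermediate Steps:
$d = 5520$
$\left(\left(-1\right) 27 \cdot 8 + d\right) \left(15428 + 19036\right) = \left(\left(-1\right) 27 \cdot 8 + 5520\right) \left(15428 + 19036\right) = \left(\left(-27\right) 8 + 5520\right) 34464 = \left(-216 + 5520\right) 34464 = 5304 \cdot 34464 = 182797056$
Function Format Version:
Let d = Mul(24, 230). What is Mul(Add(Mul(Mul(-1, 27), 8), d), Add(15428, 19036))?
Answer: 182797056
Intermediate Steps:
d = 5520
Mul(Add(Mul(Mul(-1, 27), 8), d), Add(15428, 19036)) = Mul(Add(Mul(Mul(-1, 27), 8), 5520), Add(15428, 19036)) = Mul(Add(Mul(-27, 8), 5520), 34464) = Mul(Add(-216, 5520), 34464) = Mul(5304, 34464) = 182797056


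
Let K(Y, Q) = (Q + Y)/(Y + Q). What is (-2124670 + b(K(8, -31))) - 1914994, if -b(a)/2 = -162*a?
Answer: -4039340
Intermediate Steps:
K(Y, Q) = 1 (K(Y, Q) = (Q + Y)/(Q + Y) = 1)
b(a) = 324*a (b(a) = -(-324)*a = 324*a)
(-2124670 + b(K(8, -31))) - 1914994 = (-2124670 + 324*1) - 1914994 = (-2124670 + 324) - 1914994 = -2124346 - 1914994 = -4039340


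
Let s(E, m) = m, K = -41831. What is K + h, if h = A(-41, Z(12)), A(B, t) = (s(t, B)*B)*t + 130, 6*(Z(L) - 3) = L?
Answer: -33296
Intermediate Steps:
Z(L) = 3 + L/6
A(B, t) = 130 + t*B**2 (A(B, t) = (B*B)*t + 130 = B**2*t + 130 = t*B**2 + 130 = 130 + t*B**2)
h = 8535 (h = 130 + (3 + (1/6)*12)*(-41)**2 = 130 + (3 + 2)*1681 = 130 + 5*1681 = 130 + 8405 = 8535)
K + h = -41831 + 8535 = -33296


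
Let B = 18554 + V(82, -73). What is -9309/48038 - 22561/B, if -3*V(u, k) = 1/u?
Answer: -309100098675/219259026754 ≈ -1.4097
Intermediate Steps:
V(u, k) = -1/(3*u)
B = 4564283/246 (B = 18554 - ⅓/82 = 18554 - ⅓*1/82 = 18554 - 1/246 = 4564283/246 ≈ 18554.)
-9309/48038 - 22561/B = -9309/48038 - 22561/4564283/246 = -9309*1/48038 - 22561*246/4564283 = -9309/48038 - 5550006/4564283 = -309100098675/219259026754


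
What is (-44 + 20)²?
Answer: 576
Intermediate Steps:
(-44 + 20)² = (-24)² = 576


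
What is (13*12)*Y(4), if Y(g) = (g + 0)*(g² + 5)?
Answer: 13104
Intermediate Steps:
Y(g) = g*(5 + g²)
(13*12)*Y(4) = (13*12)*(4*(5 + 4²)) = 156*(4*(5 + 16)) = 156*(4*21) = 156*84 = 13104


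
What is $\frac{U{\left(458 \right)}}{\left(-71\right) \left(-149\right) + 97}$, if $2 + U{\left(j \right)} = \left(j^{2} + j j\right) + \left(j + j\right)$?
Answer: $\frac{210221}{5338} \approx 39.382$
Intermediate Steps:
$U{\left(j \right)} = -2 + 2 j + 2 j^{2}$ ($U{\left(j \right)} = -2 + \left(\left(j^{2} + j j\right) + \left(j + j\right)\right) = -2 + \left(\left(j^{2} + j^{2}\right) + 2 j\right) = -2 + \left(2 j^{2} + 2 j\right) = -2 + \left(2 j + 2 j^{2}\right) = -2 + 2 j + 2 j^{2}$)
$\frac{U{\left(458 \right)}}{\left(-71\right) \left(-149\right) + 97} = \frac{-2 + 2 \cdot 458 + 2 \cdot 458^{2}}{\left(-71\right) \left(-149\right) + 97} = \frac{-2 + 916 + 2 \cdot 209764}{10579 + 97} = \frac{-2 + 916 + 419528}{10676} = 420442 \cdot \frac{1}{10676} = \frac{210221}{5338}$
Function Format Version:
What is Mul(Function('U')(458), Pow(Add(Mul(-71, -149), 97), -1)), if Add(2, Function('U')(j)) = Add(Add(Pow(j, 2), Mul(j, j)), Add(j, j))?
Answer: Rational(210221, 5338) ≈ 39.382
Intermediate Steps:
Function('U')(j) = Add(-2, Mul(2, j), Mul(2, Pow(j, 2))) (Function('U')(j) = Add(-2, Add(Add(Pow(j, 2), Mul(j, j)), Add(j, j))) = Add(-2, Add(Add(Pow(j, 2), Pow(j, 2)), Mul(2, j))) = Add(-2, Add(Mul(2, Pow(j, 2)), Mul(2, j))) = Add(-2, Add(Mul(2, j), Mul(2, Pow(j, 2)))) = Add(-2, Mul(2, j), Mul(2, Pow(j, 2))))
Mul(Function('U')(458), Pow(Add(Mul(-71, -149), 97), -1)) = Mul(Add(-2, Mul(2, 458), Mul(2, Pow(458, 2))), Pow(Add(Mul(-71, -149), 97), -1)) = Mul(Add(-2, 916, Mul(2, 209764)), Pow(Add(10579, 97), -1)) = Mul(Add(-2, 916, 419528), Pow(10676, -1)) = Mul(420442, Rational(1, 10676)) = Rational(210221, 5338)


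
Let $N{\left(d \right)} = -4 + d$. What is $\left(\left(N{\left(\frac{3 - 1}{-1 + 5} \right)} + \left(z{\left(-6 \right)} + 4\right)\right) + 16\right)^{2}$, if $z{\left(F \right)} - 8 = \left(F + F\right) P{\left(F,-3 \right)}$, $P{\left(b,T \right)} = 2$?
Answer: $\frac{1}{4} \approx 0.25$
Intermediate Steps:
$z{\left(F \right)} = 8 + 4 F$ ($z{\left(F \right)} = 8 + \left(F + F\right) 2 = 8 + 2 F 2 = 8 + 4 F$)
$\left(\left(N{\left(\frac{3 - 1}{-1 + 5} \right)} + \left(z{\left(-6 \right)} + 4\right)\right) + 16\right)^{2} = \left(\left(\left(-4 + \frac{3 - 1}{-1 + 5}\right) + \left(\left(8 + 4 \left(-6\right)\right) + 4\right)\right) + 16\right)^{2} = \left(\left(\left(-4 + \frac{2}{4}\right) + \left(\left(8 - 24\right) + 4\right)\right) + 16\right)^{2} = \left(\left(\left(-4 + 2 \cdot \frac{1}{4}\right) + \left(-16 + 4\right)\right) + 16\right)^{2} = \left(\left(\left(-4 + \frac{1}{2}\right) - 12\right) + 16\right)^{2} = \left(\left(- \frac{7}{2} - 12\right) + 16\right)^{2} = \left(- \frac{31}{2} + 16\right)^{2} = \left(\frac{1}{2}\right)^{2} = \frac{1}{4}$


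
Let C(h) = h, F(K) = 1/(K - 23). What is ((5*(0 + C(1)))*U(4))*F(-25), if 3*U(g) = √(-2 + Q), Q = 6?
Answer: -5/72 ≈ -0.069444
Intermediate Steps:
F(K) = 1/(-23 + K)
U(g) = ⅔ (U(g) = √(-2 + 6)/3 = √4/3 = (⅓)*2 = ⅔)
((5*(0 + C(1)))*U(4))*F(-25) = ((5*(0 + 1))*(⅔))/(-23 - 25) = ((5*1)*(⅔))/(-48) = (5*(⅔))*(-1/48) = (10/3)*(-1/48) = -5/72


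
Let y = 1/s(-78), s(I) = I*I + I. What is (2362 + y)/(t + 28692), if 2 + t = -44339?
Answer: -14186173/93987894 ≈ -0.15094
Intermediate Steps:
s(I) = I + I² (s(I) = I² + I = I + I²)
t = -44341 (t = -2 - 44339 = -44341)
y = 1/6006 (y = 1/(-78*(1 - 78)) = 1/(-78*(-77)) = 1/6006 ≈ 0.00016650)
(2362 + y)/(t + 28692) = (2362 + 1/6006)/(-44341 + 28692) = (14186173/6006)/(-15649) = (14186173/6006)*(-1/15649) = -14186173/93987894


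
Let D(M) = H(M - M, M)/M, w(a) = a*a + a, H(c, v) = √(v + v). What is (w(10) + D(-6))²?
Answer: (330 - I*√3)²/9 ≈ 12100.0 - 127.02*I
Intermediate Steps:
H(c, v) = √2*√v (H(c, v) = √(2*v) = √2*√v)
w(a) = a + a² (w(a) = a² + a = a + a²)
D(M) = √2/√M (D(M) = (√2*√M)/M = √2/√M)
(w(10) + D(-6))² = (10*(1 + 10) + √2/√(-6))² = (10*11 + √2*(-I*√6/6))² = (110 - I*√3/3)²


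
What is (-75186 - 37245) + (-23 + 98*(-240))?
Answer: -135974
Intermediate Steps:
(-75186 - 37245) + (-23 + 98*(-240)) = -112431 + (-23 - 23520) = -112431 - 23543 = -135974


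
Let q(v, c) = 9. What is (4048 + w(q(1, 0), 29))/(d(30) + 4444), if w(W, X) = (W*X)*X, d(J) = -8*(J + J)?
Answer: 11617/3964 ≈ 2.9306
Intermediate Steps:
d(J) = -16*J
w(W, X) = W*X²
(4048 + w(q(1, 0), 29))/(d(30) + 4444) = (4048 + 9*29²)/(-16*30 + 4444) = (4048 + 9*841)/(-480 + 4444) = (4048 + 7569)/3964 = 11617*(1/3964) = 11617/3964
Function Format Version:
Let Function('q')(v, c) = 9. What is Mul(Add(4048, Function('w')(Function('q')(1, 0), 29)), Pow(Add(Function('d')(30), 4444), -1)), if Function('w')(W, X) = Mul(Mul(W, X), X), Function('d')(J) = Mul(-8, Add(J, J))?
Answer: Rational(11617, 3964) ≈ 2.9306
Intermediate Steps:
Function('d')(J) = Mul(-16, J) (Function('d')(J) = Mul(-8, Mul(2, J)) = Mul(-16, J))
Function('w')(W, X) = Mul(W, Pow(X, 2))
Mul(Add(4048, Function('w')(Function('q')(1, 0), 29)), Pow(Add(Function('d')(30), 4444), -1)) = Mul(Add(4048, Mul(9, Pow(29, 2))), Pow(Add(Mul(-16, 30), 4444), -1)) = Mul(Add(4048, Mul(9, 841)), Pow(Add(-480, 4444), -1)) = Mul(Add(4048, 7569), Pow(3964, -1)) = Mul(11617, Rational(1, 3964)) = Rational(11617, 3964)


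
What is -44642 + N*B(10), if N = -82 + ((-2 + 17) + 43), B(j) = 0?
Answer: -44642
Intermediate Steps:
N = -24 (N = -82 + (15 + 43) = -82 + 58 = -24)
-44642 + N*B(10) = -44642 - 24*0 = -44642 + 0 = -44642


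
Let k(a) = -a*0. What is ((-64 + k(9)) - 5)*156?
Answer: -10764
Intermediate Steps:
k(a) = 0 (k(a) = -1*0 = 0)
((-64 + k(9)) - 5)*156 = ((-64 + 0) - 5)*156 = (-64 - 5)*156 = -69*156 = -10764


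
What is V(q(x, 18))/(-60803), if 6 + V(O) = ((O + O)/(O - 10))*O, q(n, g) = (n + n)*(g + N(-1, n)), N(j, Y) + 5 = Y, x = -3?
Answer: 762/425621 ≈ 0.0017903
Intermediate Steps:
N(j, Y) = -5 + Y
q(n, g) = 2*n*(-5 + g + n) (q(n, g) = (n + n)*(g + (-5 + n)) = (2*n)*(-5 + g + n) = 2*n*(-5 + g + n))
V(O) = -6 + 2*O²/(-10 + O) (V(O) = -6 + ((O + O)/(O - 10))*O = -6 + ((2*O)/(-10 + O))*O = -6 + (2*O/(-10 + O))*O = -6 + 2*O²/(-10 + O))
V(q(x, 18))/(-60803) = (2*(30 + (2*(-3)*(-5 + 18 - 3))² - 6*(-3)*(-5 + 18 - 3))/(-10 + 2*(-3)*(-5 + 18 - 3)))/(-60803) = (2*(30 + (2*(-3)*10)² - 6*(-3)*10)/(-10 + 2*(-3)*10))*(-1/60803) = (2*(30 + (-60)² - 3*(-60))/(-10 - 60))*(-1/60803) = (2*(30 + 3600 + 180)/(-70))*(-1/60803) = (2*(-1/70)*3810)*(-1/60803) = -762/7*(-1/60803) = 762/425621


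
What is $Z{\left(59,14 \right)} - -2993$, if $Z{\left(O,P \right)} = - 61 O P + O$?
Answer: $-47334$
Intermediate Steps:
$Z{\left(O,P \right)} = O - 61 O P$ ($Z{\left(O,P \right)} = - 61 O P + O = O - 61 O P$)
$Z{\left(59,14 \right)} - -2993 = 59 \left(1 - 854\right) - -2993 = 59 \left(1 - 854\right) + 2993 = 59 \left(-853\right) + 2993 = -50327 + 2993 = -47334$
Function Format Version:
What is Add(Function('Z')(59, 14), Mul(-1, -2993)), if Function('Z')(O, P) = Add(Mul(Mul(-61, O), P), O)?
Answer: -47334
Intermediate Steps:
Function('Z')(O, P) = Add(O, Mul(-61, O, P)) (Function('Z')(O, P) = Add(Mul(-61, O, P), O) = Add(O, Mul(-61, O, P)))
Add(Function('Z')(59, 14), Mul(-1, -2993)) = Add(Mul(59, Add(1, Mul(-61, 14))), Mul(-1, -2993)) = Add(Mul(59, Add(1, -854)), 2993) = Add(Mul(59, -853), 2993) = Add(-50327, 2993) = -47334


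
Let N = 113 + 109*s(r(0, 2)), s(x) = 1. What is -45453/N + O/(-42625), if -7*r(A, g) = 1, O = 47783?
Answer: -649347317/3154250 ≈ -205.86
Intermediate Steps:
r(A, g) = -⅐ (r(A, g) = -⅐*1 = -⅐)
N = 222 (N = 113 + 109*1 = 113 + 109 = 222)
-45453/N + O/(-42625) = -45453/222 + 47783/(-42625) = -45453*1/222 + 47783*(-1/42625) = -15151/74 - 47783/42625 = -649347317/3154250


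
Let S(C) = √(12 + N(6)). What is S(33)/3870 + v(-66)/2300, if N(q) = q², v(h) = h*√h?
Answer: 2*√3/1935 - 33*I*√66/1150 ≈ 0.0017902 - 0.23312*I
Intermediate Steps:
v(h) = h^(3/2)
S(C) = 4*√3 (S(C) = √(12 + 6²) = √(12 + 36) = √48 = 4*√3)
S(33)/3870 + v(-66)/2300 = (4*√3)/3870 + (-66)^(3/2)/2300 = (4*√3)*(1/3870) - 66*I*√66*(1/2300) = 2*√3/1935 - 33*I*√66/1150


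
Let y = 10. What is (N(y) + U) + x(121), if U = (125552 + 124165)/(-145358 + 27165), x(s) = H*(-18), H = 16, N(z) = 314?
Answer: 2823301/118193 ≈ 23.887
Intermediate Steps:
x(s) = -288 (x(s) = 16*(-18) = -288)
U = -249717/118193 (U = 249717/(-118193) = 249717*(-1/118193) = -249717/118193 ≈ -2.1128)
(N(y) + U) + x(121) = (314 - 249717/118193) - 288 = 36862885/118193 - 288 = 2823301/118193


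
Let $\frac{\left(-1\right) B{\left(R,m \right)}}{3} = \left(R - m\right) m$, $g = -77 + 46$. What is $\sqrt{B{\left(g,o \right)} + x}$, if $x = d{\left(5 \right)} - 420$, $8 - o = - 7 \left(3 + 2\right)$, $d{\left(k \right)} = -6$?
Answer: $4 \sqrt{570} \approx 95.499$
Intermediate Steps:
$g = -31$
$o = 43$ ($o = 8 - - 7 \left(3 + 2\right) = 8 - \left(-7\right) 5 = 8 - -35 = 8 + 35 = 43$)
$B{\left(R,m \right)} = - 3 m \left(R - m\right)$ ($B{\left(R,m \right)} = - 3 \left(R - m\right) m = - 3 m \left(R - m\right)$)
$x = -426$ ($x = -6 - 420 = -426$)
$\sqrt{B{\left(g,o \right)} + x} = \sqrt{3 \cdot 43 \left(43 - -31\right) - 426} = \sqrt{3 \cdot 43 \left(43 + 31\right) - 426} = \sqrt{3 \cdot 43 \cdot 74 - 426} = \sqrt{9546 - 426} = \sqrt{9120} = 4 \sqrt{570}$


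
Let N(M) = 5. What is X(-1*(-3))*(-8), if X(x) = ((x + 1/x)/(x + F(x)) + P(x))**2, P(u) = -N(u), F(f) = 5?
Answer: -3025/18 ≈ -168.06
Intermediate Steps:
P(u) = -5 (P(u) = -1*5 = -5)
X(x) = (-5 + (x + 1/x)/(5 + x))**2 (X(x) = ((x + 1/x)/(x + 5) - 5)**2 = ((x + 1/x)/(5 + x) - 5)**2 = (-5 + (x + 1/x)/(5 + x))**2)
X(-1*(-3))*(-8) = ((-1 + 4*(-1*(-3))**2 + 25*(-1*(-3)))**2/((-1*(-3))**2*(5 - 1*(-3))**2))*(-8) = ((-1 + 4*3**2 + 25*3)**2/(3**2*(5 + 3)**2))*(-8) = ((1/9)*(-1 + 4*9 + 75)**2/8**2)*(-8) = ((1/9)*(1/64)*(-1 + 36 + 75)**2)*(-8) = ((1/9)*(1/64)*110**2)*(-8) = ((1/9)*(1/64)*12100)*(-8) = (3025/144)*(-8) = -3025/18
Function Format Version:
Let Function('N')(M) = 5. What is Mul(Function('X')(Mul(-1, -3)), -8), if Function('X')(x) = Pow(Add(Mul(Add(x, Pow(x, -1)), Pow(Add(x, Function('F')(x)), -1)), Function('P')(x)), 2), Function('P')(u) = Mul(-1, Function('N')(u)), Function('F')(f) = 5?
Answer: Rational(-3025, 18) ≈ -168.06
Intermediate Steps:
Function('P')(u) = -5 (Function('P')(u) = Mul(-1, 5) = -5)
Function('X')(x) = Pow(Add(-5, Mul(Pow(Add(5, x), -1), Add(x, Pow(x, -1)))), 2) (Function('X')(x) = Pow(Add(Mul(Add(x, Pow(x, -1)), Pow(Add(x, 5), -1)), -5), 2) = Pow(Add(Mul(Add(x, Pow(x, -1)), Pow(Add(5, x), -1)), -5), 2) = Pow(Add(Mul(Pow(Add(5, x), -1), Add(x, Pow(x, -1))), -5), 2) = Pow(Add(-5, Mul(Pow(Add(5, x), -1), Add(x, Pow(x, -1)))), 2))
Mul(Function('X')(Mul(-1, -3)), -8) = Mul(Mul(Pow(Mul(-1, -3), -2), Pow(Add(5, Mul(-1, -3)), -2), Pow(Add(-1, Mul(4, Pow(Mul(-1, -3), 2)), Mul(25, Mul(-1, -3))), 2)), -8) = Mul(Mul(Pow(3, -2), Pow(Add(5, 3), -2), Pow(Add(-1, Mul(4, Pow(3, 2)), Mul(25, 3)), 2)), -8) = Mul(Mul(Rational(1, 9), Pow(8, -2), Pow(Add(-1, Mul(4, 9), 75), 2)), -8) = Mul(Mul(Rational(1, 9), Rational(1, 64), Pow(Add(-1, 36, 75), 2)), -8) = Mul(Mul(Rational(1, 9), Rational(1, 64), Pow(110, 2)), -8) = Mul(Mul(Rational(1, 9), Rational(1, 64), 12100), -8) = Mul(Rational(3025, 144), -8) = Rational(-3025, 18)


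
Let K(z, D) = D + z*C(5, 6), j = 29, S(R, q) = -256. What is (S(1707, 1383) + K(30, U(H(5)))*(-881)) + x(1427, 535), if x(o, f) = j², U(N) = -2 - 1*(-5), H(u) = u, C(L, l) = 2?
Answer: -54918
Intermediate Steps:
U(N) = 3 (U(N) = -2 + 5 = 3)
K(z, D) = D + 2*z (K(z, D) = D + z*2 = D + 2*z)
x(o, f) = 841 (x(o, f) = 29² = 841)
(S(1707, 1383) + K(30, U(H(5)))*(-881)) + x(1427, 535) = (-256 + (3 + 2*30)*(-881)) + 841 = (-256 + (3 + 60)*(-881)) + 841 = (-256 + 63*(-881)) + 841 = (-256 - 55503) + 841 = -55759 + 841 = -54918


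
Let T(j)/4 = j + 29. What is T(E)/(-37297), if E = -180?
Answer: 4/247 ≈ 0.016194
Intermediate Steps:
T(j) = 116 + 4*j (T(j) = 4*(j + 29) = 4*(29 + j) = 116 + 4*j)
T(E)/(-37297) = (116 + 4*(-180))/(-37297) = (116 - 720)*(-1/37297) = -604*(-1/37297) = 4/247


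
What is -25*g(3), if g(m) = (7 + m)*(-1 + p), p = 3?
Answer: -500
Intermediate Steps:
g(m) = 14 + 2*m (g(m) = (7 + m)*(-1 + 3) = (7 + m)*2 = 14 + 2*m)
-25*g(3) = -25*(14 + 2*3) = -25*(14 + 6) = -25*20 = -500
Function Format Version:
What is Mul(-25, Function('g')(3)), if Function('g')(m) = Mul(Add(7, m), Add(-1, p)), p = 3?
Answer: -500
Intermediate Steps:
Function('g')(m) = Add(14, Mul(2, m)) (Function('g')(m) = Mul(Add(7, m), Add(-1, 3)) = Mul(Add(7, m), 2) = Add(14, Mul(2, m)))
Mul(-25, Function('g')(3)) = Mul(-25, Add(14, Mul(2, 3))) = Mul(-25, Add(14, 6)) = Mul(-25, 20) = -500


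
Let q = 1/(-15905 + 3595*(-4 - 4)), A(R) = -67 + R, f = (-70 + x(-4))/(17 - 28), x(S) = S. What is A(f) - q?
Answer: -29612884/491315 ≈ -60.273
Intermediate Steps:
f = 74/11 (f = (-70 - 4)/(17 - 28) = -74/(-11) = -74*(-1/11) = 74/11 ≈ 6.7273)
q = -1/44665 (q = 1/(-15905 + 3595*(-8)) = 1/(-15905 - 28760) = 1/(-44665) = -1/44665 ≈ -2.2389e-5)
A(f) - q = (-67 + 74/11) - 1*(-1/44665) = -663/11 + 1/44665 = -29612884/491315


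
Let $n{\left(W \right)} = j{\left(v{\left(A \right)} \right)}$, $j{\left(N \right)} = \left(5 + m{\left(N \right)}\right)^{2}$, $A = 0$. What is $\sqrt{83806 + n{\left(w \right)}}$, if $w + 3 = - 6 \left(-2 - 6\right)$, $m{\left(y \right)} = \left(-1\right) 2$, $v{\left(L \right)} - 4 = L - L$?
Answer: $\sqrt{83815} \approx 289.51$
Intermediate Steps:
$v{\left(L \right)} = 4$ ($v{\left(L \right)} = 4 + \left(L - L\right) = 4 + 0 = 4$)
$m{\left(y \right)} = -2$
$w = 45$ ($w = -3 - 6 \left(-2 - 6\right) = -3 - -48 = -3 + 48 = 45$)
$j{\left(N \right)} = 9$ ($j{\left(N \right)} = \left(5 - 2\right)^{2} = 3^{2} = 9$)
$n{\left(W \right)} = 9$
$\sqrt{83806 + n{\left(w \right)}} = \sqrt{83806 + 9} = \sqrt{83815}$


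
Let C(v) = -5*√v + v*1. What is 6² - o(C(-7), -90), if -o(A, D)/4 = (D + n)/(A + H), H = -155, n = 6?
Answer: 1005516/26419 - 1680*I*√7/26419 ≈ 38.06 - 0.16824*I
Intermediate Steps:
C(v) = v - 5*√v (C(v) = -5*√v + v = v - 5*√v)
o(A, D) = -4*(6 + D)/(-155 + A) (o(A, D) = -4*(D + 6)/(A - 155) = -4*(6 + D)/(-155 + A))
6² - o(C(-7), -90) = 6² - 4*(-6 - 1*(-90))/(-155 + (-7 - 5*I*√7)) = 36 - 4*(-6 + 90)/(-155 + (-7 - 5*I*√7)) = 36 - 4*84/(-155 + (-7 - 5*I*√7)) = 36 - 4*84/(-162 - 5*I*√7) = 36 - 336/(-162 - 5*I*√7)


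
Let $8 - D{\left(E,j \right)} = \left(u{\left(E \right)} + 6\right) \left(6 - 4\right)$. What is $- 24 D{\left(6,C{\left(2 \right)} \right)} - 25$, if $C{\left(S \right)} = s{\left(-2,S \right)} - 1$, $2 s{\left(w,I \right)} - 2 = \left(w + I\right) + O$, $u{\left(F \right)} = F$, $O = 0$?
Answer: $359$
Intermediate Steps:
$s{\left(w,I \right)} = 1 + \frac{I}{2} + \frac{w}{2}$ ($s{\left(w,I \right)} = 1 + \frac{\left(w + I\right) + 0}{2} = 1 + \frac{\left(I + w\right) + 0}{2} = 1 + \frac{I + w}{2} = 1 + \left(\frac{I}{2} + \frac{w}{2}\right) = 1 + \frac{I}{2} + \frac{w}{2}$)
$C{\left(S \right)} = -1 + \frac{S}{2}$ ($C{\left(S \right)} = \left(1 + \frac{S}{2} + \frac{1}{2} \left(-2\right)\right) - 1 = \left(1 + \frac{S}{2} - 1\right) - 1 = \frac{S}{2} - 1 = -1 + \frac{S}{2}$)
$D{\left(E,j \right)} = -4 - 2 E$ ($D{\left(E,j \right)} = 8 - \left(E + 6\right) \left(6 - 4\right) = 8 - \left(6 + E\right) 2 = 8 - \left(12 + 2 E\right) = -4 - 2 E$)
$- 24 D{\left(6,C{\left(2 \right)} \right)} - 25 = - 24 \left(-4 - 12\right) - 25 = \left(-24\right) \left(-16\right) - 25 = 384 - 25 = 359$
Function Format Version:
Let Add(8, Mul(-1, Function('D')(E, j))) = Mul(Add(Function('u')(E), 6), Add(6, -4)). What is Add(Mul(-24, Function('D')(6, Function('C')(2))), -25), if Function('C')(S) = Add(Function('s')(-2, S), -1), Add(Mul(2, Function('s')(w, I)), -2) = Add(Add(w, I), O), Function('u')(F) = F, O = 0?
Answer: 359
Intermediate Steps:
Function('s')(w, I) = Add(1, Mul(Rational(1, 2), I), Mul(Rational(1, 2), w)) (Function('s')(w, I) = Add(1, Mul(Rational(1, 2), Add(Add(w, I), 0))) = Add(1, Mul(Rational(1, 2), Add(Add(I, w), 0))) = Add(1, Mul(Rational(1, 2), Add(I, w))) = Add(1, Add(Mul(Rational(1, 2), I), Mul(Rational(1, 2), w))) = Add(1, Mul(Rational(1, 2), I), Mul(Rational(1, 2), w)))
Function('C')(S) = Add(-1, Mul(Rational(1, 2), S)) (Function('C')(S) = Add(Add(1, Mul(Rational(1, 2), S), Mul(Rational(1, 2), -2)), -1) = Add(Add(1, Mul(Rational(1, 2), S), -1), -1) = Add(Mul(Rational(1, 2), S), -1) = Add(-1, Mul(Rational(1, 2), S)))
Function('D')(E, j) = Add(-4, Mul(-2, E)) (Function('D')(E, j) = Add(8, Mul(-1, Mul(Add(E, 6), Add(6, -4)))) = Add(8, Mul(-1, Mul(Add(6, E), 2))) = Add(8, Mul(-1, Add(12, Mul(2, E)))) = Add(8, Add(-12, Mul(-2, E))) = Add(-4, Mul(-2, E)))
Add(Mul(-24, Function('D')(6, Function('C')(2))), -25) = Add(Mul(-24, Add(-4, Mul(-2, 6))), -25) = Add(Mul(-24, Add(-4, -12)), -25) = Add(Mul(-24, -16), -25) = Add(384, -25) = 359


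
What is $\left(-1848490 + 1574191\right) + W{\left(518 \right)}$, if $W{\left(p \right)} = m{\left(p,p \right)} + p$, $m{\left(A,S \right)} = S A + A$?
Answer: $-4939$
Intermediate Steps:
$m{\left(A,S \right)} = A + A S$ ($m{\left(A,S \right)} = A S + A = A + A S$)
$W{\left(p \right)} = p + p \left(1 + p\right)$ ($W{\left(p \right)} = p \left(1 + p\right) + p = p + p \left(1 + p\right)$)
$\left(-1848490 + 1574191\right) + W{\left(518 \right)} = \left(-1848490 + 1574191\right) + 518 \left(2 + 518\right) = -274299 + 518 \cdot 520 = -274299 + 269360 = -4939$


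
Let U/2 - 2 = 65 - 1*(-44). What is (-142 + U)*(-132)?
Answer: -10560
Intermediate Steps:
U = 222 (U = 4 + 2*(65 - 1*(-44)) = 4 + 2*(65 + 44) = 4 + 2*109 = 4 + 218 = 222)
(-142 + U)*(-132) = (-142 + 222)*(-132) = 80*(-132) = -10560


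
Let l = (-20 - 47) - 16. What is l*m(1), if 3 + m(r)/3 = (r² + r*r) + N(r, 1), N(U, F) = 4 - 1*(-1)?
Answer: -996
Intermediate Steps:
N(U, F) = 5 (N(U, F) = 4 + 1 = 5)
m(r) = 6 + 6*r² (m(r) = -9 + 3*((r² + r*r) + 5) = -9 + 3*((r² + r²) + 5) = -9 + 3*(2*r² + 5) = -9 + 3*(5 + 2*r²) = -9 + (15 + 6*r²) = 6 + 6*r²)
l = -83 (l = -67 - 16 = -83)
l*m(1) = -83*(6 + 6*1²) = -83*(6 + 6*1) = -83*(6 + 6) = -83*12 = -996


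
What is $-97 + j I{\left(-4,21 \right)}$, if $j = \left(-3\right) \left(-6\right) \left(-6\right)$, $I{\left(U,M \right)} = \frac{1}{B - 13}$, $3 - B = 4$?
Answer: $- \frac{625}{7} \approx -89.286$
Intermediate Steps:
$B = -1$ ($B = 3 - 4 = -1$)
$I{\left(U,M \right)} = - \frac{1}{14}$ ($I{\left(U,M \right)} = \frac{1}{-1 - 13} = \frac{1}{-14} = - \frac{1}{14}$)
$j = -108$ ($j = 18 \left(-6\right) = -108$)
$-97 + j I{\left(-4,21 \right)} = -97 - - \frac{54}{7} = -97 + \frac{54}{7} = - \frac{625}{7}$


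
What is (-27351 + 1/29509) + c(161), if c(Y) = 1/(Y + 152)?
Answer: -252622476445/9236317 ≈ -27351.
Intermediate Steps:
c(Y) = 1/(152 + Y)
(-27351 + 1/29509) + c(161) = (-27351 + 1/29509) + 1/(152 + 161) = (-27351 + 1/29509) + 1/313 = -807100658/29509 + 1/313 = -252622476445/9236317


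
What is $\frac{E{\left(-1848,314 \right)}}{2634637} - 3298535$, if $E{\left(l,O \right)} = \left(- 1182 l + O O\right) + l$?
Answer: $- \frac{8690440075711}{2634637} \approx -3.2985 \cdot 10^{6}$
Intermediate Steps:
$E{\left(l,O \right)} = O^{2} - 1181 l$ ($E{\left(l,O \right)} = \left(- 1182 l + O^{2}\right) + l = \left(O^{2} - 1182 l\right) + l = O^{2} - 1181 l$)
$\frac{E{\left(-1848,314 \right)}}{2634637} - 3298535 = \frac{314^{2} - -2182488}{2634637} - 3298535 = \left(98596 + 2182488\right) \frac{1}{2634637} - 3298535 = 2281084 \cdot \frac{1}{2634637} - 3298535 = \frac{2281084}{2634637} - 3298535 = - \frac{8690440075711}{2634637}$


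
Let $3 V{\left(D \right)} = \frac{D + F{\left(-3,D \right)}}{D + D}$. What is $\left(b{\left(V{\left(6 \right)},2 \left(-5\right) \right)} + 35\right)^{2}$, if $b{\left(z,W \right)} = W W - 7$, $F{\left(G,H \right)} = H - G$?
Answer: $16384$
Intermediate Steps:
$V{\left(D \right)} = \frac{3 + 2 D}{6 D}$ ($V{\left(D \right)} = \frac{\left(D + \left(D - -3\right)\right) \frac{1}{D + D}}{3} = \frac{\left(D + \left(D + 3\right)\right) \frac{1}{2 D}}{3} = \frac{\left(D + \left(3 + D\right)\right) \frac{1}{2 D}}{3} = \frac{\left(3 + 2 D\right) \frac{1}{2 D}}{3} = \frac{\frac{1}{2} \frac{1}{D} \left(3 + 2 D\right)}{3} = \frac{3 + 2 D}{6 D}$)
$b{\left(z,W \right)} = -7 + W^{2}$ ($b{\left(z,W \right)} = W^{2} - 7 = -7 + W^{2}$)
$\left(b{\left(V{\left(6 \right)},2 \left(-5\right) \right)} + 35\right)^{2} = \left(\left(-7 + \left(2 \left(-5\right)\right)^{2}\right) + 35\right)^{2} = \left(\left(-7 + \left(-10\right)^{2}\right) + 35\right)^{2} = \left(\left(-7 + 100\right) + 35\right)^{2} = \left(93 + 35\right)^{2} = 128^{2} = 16384$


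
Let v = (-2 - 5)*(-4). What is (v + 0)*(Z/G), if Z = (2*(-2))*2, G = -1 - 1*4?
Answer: 224/5 ≈ 44.800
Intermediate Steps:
G = -5 (G = -1 - 4 = -5)
v = 28 (v = -7*(-4) = 28)
Z = -8 (Z = -4*2 = -8)
(v + 0)*(Z/G) = (28 + 0)*(-8/(-5)) = 28*(-8*(-⅕)) = 28*(8/5) = 224/5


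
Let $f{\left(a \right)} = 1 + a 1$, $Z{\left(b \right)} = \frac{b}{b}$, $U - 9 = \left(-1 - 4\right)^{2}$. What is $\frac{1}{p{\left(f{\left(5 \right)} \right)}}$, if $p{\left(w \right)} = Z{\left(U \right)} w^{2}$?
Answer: $\frac{1}{36} \approx 0.027778$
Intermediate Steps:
$U = 34$ ($U = 9 + \left(-1 - 4\right)^{2} = 9 + \left(-5\right)^{2} = 9 + 25 = 34$)
$Z{\left(b \right)} = 1$
$f{\left(a \right)} = 1 + a$
$p{\left(w \right)} = w^{2}$ ($p{\left(w \right)} = 1 w^{2} = w^{2}$)
$\frac{1}{p{\left(f{\left(5 \right)} \right)}} = \frac{1}{\left(1 + 5\right)^{2}} = \frac{1}{6^{2}} = \frac{1}{36}$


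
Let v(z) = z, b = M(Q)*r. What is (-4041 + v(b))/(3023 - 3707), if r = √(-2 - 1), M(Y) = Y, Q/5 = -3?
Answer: 449/76 + 5*I*√3/228 ≈ 5.9079 + 0.037984*I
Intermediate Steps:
Q = -15 (Q = 5*(-3) = -15)
r = I*√3 (r = √(-3) = I*√3 ≈ 1.732*I)
b = -15*I*√3 ≈ -25.981*I
(-4041 + v(b))/(3023 - 3707) = (-4041 - 15*I*√3)/(3023 - 3707) = (-4041 - 15*I*√3)/(-684) = (-4041 - 15*I*√3)*(-1/684) = 449/76 + 5*I*√3/228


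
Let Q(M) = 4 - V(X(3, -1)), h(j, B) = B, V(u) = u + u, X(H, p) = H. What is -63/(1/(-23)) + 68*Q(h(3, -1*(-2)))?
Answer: 1313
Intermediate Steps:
V(u) = 2*u
Q(M) = -2 (Q(M) = 4 - 2*3 = 4 - 1*6 = 4 - 6 = -2)
-63/(1/(-23)) + 68*Q(h(3, -1*(-2))) = -63/(1/(-23)) + 68*(-2) = -63/(-1/23) - 136 = -63*(-23) - 136 = 1449 - 136 = 1313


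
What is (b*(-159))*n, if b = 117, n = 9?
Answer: -167427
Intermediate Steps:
(b*(-159))*n = (117*(-159))*9 = -18603*9 = -167427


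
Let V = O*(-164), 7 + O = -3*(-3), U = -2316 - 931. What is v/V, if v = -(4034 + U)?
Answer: 787/328 ≈ 2.3994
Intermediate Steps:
U = -3247
O = 2 (O = -7 - 3*(-3) = -7 + 9 = 2)
v = -787 (v = -(4034 - 3247) = -1*787 = -787)
V = -328 (V = 2*(-164) = -328)
v/V = -787/(-328) = -787*(-1/328) = 787/328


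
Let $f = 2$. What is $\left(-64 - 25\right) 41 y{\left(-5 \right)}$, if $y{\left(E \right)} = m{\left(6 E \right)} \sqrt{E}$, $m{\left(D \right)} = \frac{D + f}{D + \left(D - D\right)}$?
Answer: $- \frac{51086 i \sqrt{5}}{15} \approx - 7615.5 i$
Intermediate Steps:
$m{\left(D \right)} = \frac{2 + D}{D}$ ($m{\left(D \right)} = \frac{D + 2}{D + \left(D - D\right)} = \frac{2 + D}{D + 0} = \frac{2 + D}{D}$)
$y{\left(E \right)} = \frac{2 + 6 E}{6 \sqrt{E}}$ ($y{\left(E \right)} = \frac{2 + 6 E}{6 E} \sqrt{E} = \frac{2 + 6 E}{6 \sqrt{E}}$)
$\left(-64 - 25\right) 41 y{\left(-5 \right)} = \left(-64 - 25\right) 41 \frac{\frac{1}{3} - 5}{i \sqrt{5}} = \left(-89\right) 41 - \frac{i \sqrt{5}}{5} \left(- \frac{14}{3}\right) = - 3649 \frac{14 i \sqrt{5}}{15} = - \frac{51086 i \sqrt{5}}{15}$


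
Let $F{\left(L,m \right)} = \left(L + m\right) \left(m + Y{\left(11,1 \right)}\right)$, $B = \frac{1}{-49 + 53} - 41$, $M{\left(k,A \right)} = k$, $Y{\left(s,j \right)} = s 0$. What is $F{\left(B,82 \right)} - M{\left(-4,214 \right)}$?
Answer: $\frac{6773}{2} \approx 3386.5$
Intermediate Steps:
$Y{\left(s,j \right)} = 0$
$B = - \frac{163}{4}$ ($B = \frac{1}{4} - 41 = - \frac{163}{4} \approx -40.75$)
$F{\left(L,m \right)} = m \left(L + m\right)$ ($F{\left(L,m \right)} = \left(L + m\right) \left(m + 0\right) = \left(L + m\right) m = m \left(L + m\right)$)
$F{\left(B,82 \right)} - M{\left(-4,214 \right)} = 82 \left(- \frac{163}{4} + 82\right) - -4 = 82 \cdot \frac{165}{4} + 4 = \frac{6765}{2} + 4 = \frac{6773}{2}$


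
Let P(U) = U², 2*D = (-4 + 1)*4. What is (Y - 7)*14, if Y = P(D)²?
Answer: 18046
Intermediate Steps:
D = -6 (D = ((-4 + 1)*4)/2 = (-3*4)/2 = (½)*(-12) = -6)
Y = 1296 (Y = ((-6)²)² = 36² = 1296)
(Y - 7)*14 = (1296 - 7)*14 = 1289*14 = 18046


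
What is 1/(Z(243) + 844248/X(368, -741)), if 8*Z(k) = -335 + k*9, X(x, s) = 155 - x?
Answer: -142/529959 ≈ -0.00026795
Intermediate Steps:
Z(k) = -335/8 + 9*k/8 (Z(k) = (-335 + k*9)/8 = (-335 + 9*k)/8 = -335/8 + 9*k/8)
1/(Z(243) + 844248/X(368, -741)) = 1/((-335/8 + (9/8)*243) + 844248/(155 - 1*368)) = 1/((-335/8 + 2187/8) + 844248/(155 - 368)) = 1/(463/2 + 844248/(-213)) = 1/(463/2 + 844248*(-1/213)) = 1/(463/2 - 281416/71) = 1/(-529959/142) = -142/529959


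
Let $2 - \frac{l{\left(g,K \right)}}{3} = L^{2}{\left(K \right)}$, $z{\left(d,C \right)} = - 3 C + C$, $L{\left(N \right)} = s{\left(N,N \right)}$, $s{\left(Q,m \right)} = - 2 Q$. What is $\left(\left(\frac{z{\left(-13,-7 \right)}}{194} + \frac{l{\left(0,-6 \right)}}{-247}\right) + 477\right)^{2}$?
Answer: $\frac{131595174592036}{574033681} \approx 2.2925 \cdot 10^{5}$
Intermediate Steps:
$L{\left(N \right)} = - 2 N$
$z{\left(d,C \right)} = - 2 C$
$l{\left(g,K \right)} = 6 - 12 K^{2}$ ($l{\left(g,K \right)} = 6 - 3 \left(- 2 K\right)^{2} = 6 - 3 \cdot 4 K^{2} = 6 - 12 K^{2}$)
$\left(\left(\frac{z{\left(-13,-7 \right)}}{194} + \frac{l{\left(0,-6 \right)}}{-247}\right) + 477\right)^{2} = \left(\left(\frac{\left(-2\right) \left(-7\right)}{194} + \frac{6 - 12 \left(-6\right)^{2}}{-247}\right) + 477\right)^{2} = \left(\left(14 \cdot \frac{1}{194} + \left(6 - 432\right) \left(- \frac{1}{247}\right)\right) + 477\right)^{2} = \left(\left(\frac{7}{97} + \left(6 - 432\right) \left(- \frac{1}{247}\right)\right) + 477\right)^{2} = \left(\left(\frac{7}{97} - - \frac{426}{247}\right) + 477\right)^{2} = \left(\left(\frac{7}{97} + \frac{426}{247}\right) + 477\right)^{2} = \left(\frac{43051}{23959} + 477\right)^{2} = \left(\frac{11471494}{23959}\right)^{2} = \frac{131595174592036}{574033681}$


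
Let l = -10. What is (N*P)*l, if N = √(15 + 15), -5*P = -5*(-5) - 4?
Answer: 42*√30 ≈ 230.04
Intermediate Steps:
P = -21/5 (P = -(-5*(-5) - 4)/5 = -(25 - 4)/5 = -⅕*21 = -21/5 ≈ -4.2000)
N = √30 ≈ 5.4772
(N*P)*l = (√30*(-21/5))*(-10) = -21*√30/5*(-10) = 42*√30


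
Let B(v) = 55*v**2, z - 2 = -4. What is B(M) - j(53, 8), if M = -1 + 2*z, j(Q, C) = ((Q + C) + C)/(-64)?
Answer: 88069/64 ≈ 1376.1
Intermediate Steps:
z = -2 (z = 2 - 4 = -2)
j(Q, C) = -C/32 - Q/64 (j(Q, C) = ((C + Q) + C)*(-1/64) = (Q + 2*C)*(-1/64) = -C/32 - Q/64)
M = -5 (M = -1 + 2*(-2) = -1 - 4 = -5)
B(M) - j(53, 8) = 55*(-5)**2 - (-1/32*8 - 1/64*53) = 55*25 - (-1/4 - 53/64) = 1375 - 1*(-69/64) = 1375 + 69/64 = 88069/64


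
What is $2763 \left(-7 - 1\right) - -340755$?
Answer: $318651$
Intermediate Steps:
$2763 \left(-7 - 1\right) - -340755 = 2763 \left(-7 - 1\right) + 340755 = 2763 \left(-8\right) + 340755 = -22104 + 340755 = 318651$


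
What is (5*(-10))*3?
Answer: -150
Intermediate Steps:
(5*(-10))*3 = -50*3 = -150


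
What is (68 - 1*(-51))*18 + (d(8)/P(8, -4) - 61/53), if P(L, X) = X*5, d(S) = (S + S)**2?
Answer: 563933/265 ≈ 2128.0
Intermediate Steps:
d(S) = 4*S**2 (d(S) = (2*S)**2 = 4*S**2)
P(L, X) = 5*X
(68 - 1*(-51))*18 + (d(8)/P(8, -4) - 61/53) = (68 - 1*(-51))*18 + ((4*8**2)/((5*(-4))) - 61/53) = (68 + 51)*18 + ((4*64)/(-20) - 61*1/53) = 119*18 + (256*(-1/20) - 61/53) = 2142 + (-64/5 - 61/53) = 2142 - 3697/265 = 563933/265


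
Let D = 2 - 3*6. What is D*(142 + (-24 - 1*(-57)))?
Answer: -2800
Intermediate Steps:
D = -16 (D = 2 - 18 = -16)
D*(142 + (-24 - 1*(-57))) = -16*(142 + (-24 - 1*(-57))) = -16*(142 + (-24 + 57)) = -16*(142 + 33) = -16*175 = -2800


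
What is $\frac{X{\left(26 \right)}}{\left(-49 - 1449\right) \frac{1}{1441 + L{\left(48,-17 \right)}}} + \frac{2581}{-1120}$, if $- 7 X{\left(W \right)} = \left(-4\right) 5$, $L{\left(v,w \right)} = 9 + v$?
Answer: $- \frac{5781}{1120} \approx -5.1616$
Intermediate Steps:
$X{\left(W \right)} = \frac{20}{7}$ ($X{\left(W \right)} = - \frac{\left(-4\right) 5}{7} = \left(- \frac{1}{7}\right) \left(-20\right) = \frac{20}{7}$)
$\frac{X{\left(26 \right)}}{\left(-49 - 1449\right) \frac{1}{1441 + L{\left(48,-17 \right)}}} + \frac{2581}{-1120} = \frac{20}{7 \frac{-49 - 1449}{1441 + \left(9 + 48\right)}} + \frac{2581}{-1120} = \frac{20}{7 \left(- \frac{1498}{1441 + 57}\right)} + 2581 \left(- \frac{1}{1120}\right) = \frac{20}{7 \left(- \frac{1498}{1498}\right)} - \frac{2581}{1120} = \frac{20}{7 \left(\left(-1498\right) \frac{1}{1498}\right)} - \frac{2581}{1120} = \frac{20}{7 \left(-1\right)} - \frac{2581}{1120} = \frac{20}{7} \left(-1\right) - \frac{2581}{1120} = - \frac{20}{7} - \frac{2581}{1120} = - \frac{5781}{1120}$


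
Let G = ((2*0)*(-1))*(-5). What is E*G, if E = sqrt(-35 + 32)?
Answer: 0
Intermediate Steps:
E = I*sqrt(3) (E = sqrt(-3) = I*sqrt(3) ≈ 1.732*I)
G = 0 (G = (0*(-1))*(-5) = 0*(-5) = 0)
E*G = (I*sqrt(3))*0 = 0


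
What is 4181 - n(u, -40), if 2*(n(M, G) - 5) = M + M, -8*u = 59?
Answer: 33467/8 ≈ 4183.4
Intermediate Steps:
u = -59/8 (u = -1/8*59 = -59/8 ≈ -7.3750)
n(M, G) = 5 + M (n(M, G) = 5 + (M + M)/2 = 5 + (2*M)/2 = 5 + M)
4181 - n(u, -40) = 4181 - (5 - 59/8) = 4181 - 1*(-19/8) = 4181 + 19/8 = 33467/8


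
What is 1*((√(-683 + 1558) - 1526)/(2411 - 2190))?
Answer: -1526/221 + 5*√35/221 ≈ -6.7711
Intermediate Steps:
1*((√(-683 + 1558) - 1526)/(2411 - 2190)) = 1*((√875 - 1526)/221) = 1*((5*√35 - 1526)*(1/221)) = 1*((-1526 + 5*√35)*(1/221)) = 1*(-1526/221 + 5*√35/221) = -1526/221 + 5*√35/221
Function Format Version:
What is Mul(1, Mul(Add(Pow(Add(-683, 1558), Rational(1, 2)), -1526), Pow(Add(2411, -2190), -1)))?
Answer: Add(Rational(-1526, 221), Mul(Rational(5, 221), Pow(35, Rational(1, 2)))) ≈ -6.7711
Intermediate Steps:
Mul(1, Mul(Add(Pow(Add(-683, 1558), Rational(1, 2)), -1526), Pow(Add(2411, -2190), -1))) = Mul(1, Mul(Add(Pow(875, Rational(1, 2)), -1526), Pow(221, -1))) = Mul(1, Mul(Add(Mul(5, Pow(35, Rational(1, 2))), -1526), Rational(1, 221))) = Mul(1, Mul(Add(-1526, Mul(5, Pow(35, Rational(1, 2)))), Rational(1, 221))) = Mul(1, Add(Rational(-1526, 221), Mul(Rational(5, 221), Pow(35, Rational(1, 2))))) = Add(Rational(-1526, 221), Mul(Rational(5, 221), Pow(35, Rational(1, 2))))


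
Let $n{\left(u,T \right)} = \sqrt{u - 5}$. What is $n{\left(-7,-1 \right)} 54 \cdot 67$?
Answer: $7236 i \sqrt{3} \approx 12533.0 i$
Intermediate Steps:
$n{\left(u,T \right)} = \sqrt{-5 + u}$
$n{\left(-7,-1 \right)} 54 \cdot 67 = \sqrt{-5 - 7} \cdot 54 \cdot 67 = \sqrt{-12} \cdot 54 \cdot 67 = 2 i \sqrt{3} \cdot 54 \cdot 67 = 108 i \sqrt{3} \cdot 67 = 7236 i \sqrt{3}$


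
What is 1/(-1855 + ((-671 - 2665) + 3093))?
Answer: -1/2098 ≈ -0.00047664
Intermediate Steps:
1/(-1855 + ((-671 - 2665) + 3093)) = 1/(-1855 + (-3336 + 3093)) = 1/(-1855 - 243) = 1/(-2098) = -1/2098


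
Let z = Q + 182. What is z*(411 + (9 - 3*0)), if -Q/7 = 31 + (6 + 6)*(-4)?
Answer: 126420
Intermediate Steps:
Q = 119 (Q = -7*(31 + (6 + 6)*(-4)) = -7*(31 + 12*(-4)) = -7*(31 - 48) = -7*(-17) = 119)
z = 301 (z = 119 + 182 = 301)
z*(411 + (9 - 3*0)) = 301*(411 + (9 - 3*0)) = 301*(411 + (9 + 0)) = 301*(411 + 9) = 301*420 = 126420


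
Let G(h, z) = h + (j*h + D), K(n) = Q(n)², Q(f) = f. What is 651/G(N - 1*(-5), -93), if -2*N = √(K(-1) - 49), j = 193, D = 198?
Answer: 219/523 + 291*I*√3/2092 ≈ 0.41874 + 0.24093*I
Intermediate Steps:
K(n) = n²
N = -2*I*√3 (N = -√((-1)² - 49)/2 = -√(1 - 49)/2 = -2*I*√3 ≈ -3.4641*I)
G(h, z) = 198 + 194*h (G(h, z) = h + (193*h + 198) = h + (198 + 193*h) = 198 + 194*h)
651/G(N - 1*(-5), -93) = 651/(198 + 194*(-2*I*√3 - 1*(-5))) = 651/(198 + 194*(-2*I*√3 + 5)) = 651/(198 + 194*(5 - 2*I*√3)) = 651/(198 + (970 - 388*I*√3)) = 651/(1168 - 388*I*√3)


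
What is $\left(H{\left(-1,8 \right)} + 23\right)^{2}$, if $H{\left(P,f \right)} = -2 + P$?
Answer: $400$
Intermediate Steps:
$\left(H{\left(-1,8 \right)} + 23\right)^{2} = \left(\left(-2 - 1\right) + 23\right)^{2} = \left(-3 + 23\right)^{2} = 20^{2} = 400$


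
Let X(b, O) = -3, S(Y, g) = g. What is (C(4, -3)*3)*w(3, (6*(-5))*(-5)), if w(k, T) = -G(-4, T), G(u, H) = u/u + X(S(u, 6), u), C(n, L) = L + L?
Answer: -36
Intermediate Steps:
C(n, L) = 2*L
G(u, H) = -2 (G(u, H) = u/u - 3 = 1 - 3 = -2)
w(k, T) = 2 (w(k, T) = -1*(-2) = 2)
(C(4, -3)*3)*w(3, (6*(-5))*(-5)) = ((2*(-3))*3)*2 = -6*3*2 = -18*2 = -36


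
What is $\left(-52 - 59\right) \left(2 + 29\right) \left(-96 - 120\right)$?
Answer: $743256$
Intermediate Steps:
$\left(-52 - 59\right) \left(2 + 29\right) \left(-96 - 120\right) = \left(-111\right) 31 \left(-216\right) = \left(-3441\right) \left(-216\right) = 743256$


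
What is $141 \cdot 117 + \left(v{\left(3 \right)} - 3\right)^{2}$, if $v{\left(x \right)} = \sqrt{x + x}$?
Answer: $16512 - 6 \sqrt{6} \approx 16497.0$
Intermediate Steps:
$v{\left(x \right)} = \sqrt{2} \sqrt{x}$ ($v{\left(x \right)} = \sqrt{2 x} = \sqrt{2} \sqrt{x}$)
$141 \cdot 117 + \left(v{\left(3 \right)} - 3\right)^{2} = 141 \cdot 117 + \left(\sqrt{2} \sqrt{3} - 3\right)^{2} = 16497 + \left(\sqrt{6} - 3\right)^{2} = 16497 + \left(-3 + \sqrt{6}\right)^{2}$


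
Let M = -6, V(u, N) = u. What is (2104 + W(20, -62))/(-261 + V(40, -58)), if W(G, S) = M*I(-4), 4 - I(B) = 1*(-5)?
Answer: -2050/221 ≈ -9.2760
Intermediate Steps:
I(B) = 9 (I(B) = 4 - (-5) = 4 - 1*(-5) = 4 + 5 = 9)
W(G, S) = -54 (W(G, S) = -6*9 = -54)
(2104 + W(20, -62))/(-261 + V(40, -58)) = (2104 - 54)/(-261 + 40) = 2050/(-221) = 2050*(-1/221) = -2050/221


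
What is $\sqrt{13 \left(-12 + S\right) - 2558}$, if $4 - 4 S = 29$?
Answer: $\frac{i \sqrt{11181}}{2} \approx 52.87 i$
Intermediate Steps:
$S = - \frac{25}{4}$ ($S = 1 - \frac{29}{4} = - \frac{25}{4} \approx -6.25$)
$\sqrt{13 \left(-12 + S\right) - 2558} = \sqrt{13 \left(-12 - \frac{25}{4}\right) - 2558} = \sqrt{13 \left(- \frac{73}{4}\right) - 2558} = \sqrt{- \frac{949}{4} - 2558} = \sqrt{- \frac{11181}{4}} = \frac{i \sqrt{11181}}{2}$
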